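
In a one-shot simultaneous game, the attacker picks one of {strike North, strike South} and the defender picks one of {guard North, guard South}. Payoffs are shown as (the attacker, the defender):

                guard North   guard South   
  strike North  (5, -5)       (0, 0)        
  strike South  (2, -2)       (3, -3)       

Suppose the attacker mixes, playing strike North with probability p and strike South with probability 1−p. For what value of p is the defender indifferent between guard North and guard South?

p = 1/6

The attacker's mix must leave the defender indifferent between guard North and guard South.
  the defender's expected payoff from guard North: p·(-5) + (1−p)·(-2) = -3p - 2
  the defender's expected payoff from guard South: p·0 + (1−p)·(-3) = 3p - 3
  -3p - 2 = 3p - 3  ⇒  -6p = -1  ⇒  p = 1/6.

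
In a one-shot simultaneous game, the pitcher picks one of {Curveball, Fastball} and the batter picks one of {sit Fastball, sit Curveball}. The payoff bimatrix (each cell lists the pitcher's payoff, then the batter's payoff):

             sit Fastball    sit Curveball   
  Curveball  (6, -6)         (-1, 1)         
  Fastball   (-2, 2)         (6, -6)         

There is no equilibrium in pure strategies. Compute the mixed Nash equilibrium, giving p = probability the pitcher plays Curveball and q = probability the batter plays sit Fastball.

p = 8/15, q = 7/15

The batter's indifference between sit Fastball and sit Curveball determines the pitcher's mixing probability p:
  the batter's payoff to sit Fastball: p·(-6) + (1−p)·2 = -8p + 2
  the batter's payoff to sit Curveball: p·1 + (1−p)·(-6) = 7p - 6
  -8p + 2 = 7p - 6  ⇒  -15p = -8  ⇒  p = 8/15.
The batter's mix must leave the pitcher indifferent between Curveball and Fastball.
  the pitcher's expected payoff from Curveball: q·6 + (1−q)·(-1) = 7q - 1
  the pitcher's expected payoff from Fastball: q·(-2) + (1−q)·6 = -8q + 6
  7q - 1 = -8q + 6  ⇒  15q = 7  ⇒  q = 7/15.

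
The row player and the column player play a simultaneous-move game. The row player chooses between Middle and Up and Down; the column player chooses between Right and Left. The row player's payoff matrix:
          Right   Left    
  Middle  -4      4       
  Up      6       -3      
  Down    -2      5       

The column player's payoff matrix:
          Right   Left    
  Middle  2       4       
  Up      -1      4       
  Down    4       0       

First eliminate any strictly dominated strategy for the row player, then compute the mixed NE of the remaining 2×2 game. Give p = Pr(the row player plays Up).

The row player's strategy Middle is strictly dominated by Down: -2 > -4 and 5 > 4. Eliminate Middle.
Set the column player's expected payoff from Right equal to that from Left:
  the column player's expected payoff from Right: p·(-1) + (1−p)·4 = -5p + 4
  the column player's expected payoff from Left: p·4 + (1−p)·0 = 4p
  -5p + 4 = 4p  ⇒  -9p = -4  ⇒  p = 4/9.

p = 4/9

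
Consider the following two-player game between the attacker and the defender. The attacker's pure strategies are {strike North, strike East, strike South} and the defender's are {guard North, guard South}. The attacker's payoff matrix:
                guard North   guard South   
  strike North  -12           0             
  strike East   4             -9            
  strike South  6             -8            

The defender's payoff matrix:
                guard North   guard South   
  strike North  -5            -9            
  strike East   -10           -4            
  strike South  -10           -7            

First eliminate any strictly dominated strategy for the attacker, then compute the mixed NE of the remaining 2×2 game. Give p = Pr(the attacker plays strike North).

The attacker's strategy strike East is strictly dominated by strike South: 6 > 4 and -8 > -9. Eliminate strike East.
In a mixed equilibrium the defender is indifferent between guard North and guard South; this condition fixes p.
  the defender's expected payoff from guard North: p·(-5) + (1−p)·(-10) = 5p - 10
  the defender's expected payoff from guard South: p·(-9) + (1−p)·(-7) = -2p - 7
  5p - 10 = -2p - 7  ⇒  7p = 3  ⇒  p = 3/7.

p = 3/7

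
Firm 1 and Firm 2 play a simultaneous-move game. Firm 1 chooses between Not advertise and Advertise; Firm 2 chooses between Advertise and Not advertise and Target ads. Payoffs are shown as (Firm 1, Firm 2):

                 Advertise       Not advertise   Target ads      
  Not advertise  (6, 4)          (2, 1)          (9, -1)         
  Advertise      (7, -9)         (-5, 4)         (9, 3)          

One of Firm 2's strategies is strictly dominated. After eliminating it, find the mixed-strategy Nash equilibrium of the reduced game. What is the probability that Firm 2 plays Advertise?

q = 7/8

Firm 2's strategy Target ads is strictly dominated by Not advertise: 1 > -1 and 4 > 3. Eliminate Target ads.
Firm 1's indifference between Not advertise and Advertise determines Firm 2's mixing probability q:
  Firm 1's expected payoff from Not advertise: q·6 + (1−q)·2 = 4q + 2
  Firm 1's expected payoff from Advertise: q·7 + (1−q)·(-5) = 12q - 5
  4q + 2 = 12q - 5  ⇒  -8q = -7  ⇒  q = 7/8.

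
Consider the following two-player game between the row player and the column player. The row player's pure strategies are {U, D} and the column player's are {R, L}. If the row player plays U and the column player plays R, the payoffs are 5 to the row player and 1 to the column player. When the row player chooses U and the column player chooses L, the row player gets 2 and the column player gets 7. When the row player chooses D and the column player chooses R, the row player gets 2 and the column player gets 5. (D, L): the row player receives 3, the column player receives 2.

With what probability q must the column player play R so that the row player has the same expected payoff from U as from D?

In a mixed equilibrium the row player is indifferent between U and D; this condition fixes q.
  the row player's payoff from U: q·5 + (1−q)·2 = 3q + 2
  the row player's payoff from D: q·2 + (1−q)·3 = -q + 3
  3q + 2 = -q + 3  ⇒  4q = 1  ⇒  q = 1/4.

q = 1/4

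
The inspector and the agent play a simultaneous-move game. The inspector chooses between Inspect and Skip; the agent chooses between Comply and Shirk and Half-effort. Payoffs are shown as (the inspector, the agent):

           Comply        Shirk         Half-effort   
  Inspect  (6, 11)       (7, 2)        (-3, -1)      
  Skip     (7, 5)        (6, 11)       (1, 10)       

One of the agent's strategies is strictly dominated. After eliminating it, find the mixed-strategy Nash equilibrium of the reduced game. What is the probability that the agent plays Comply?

The agent's strategy Half-effort is strictly dominated by Shirk: 2 > -1 and 11 > 10. Eliminate Half-effort.
In a mixed equilibrium the inspector is indifferent between Inspect and Skip; this condition fixes q.
  the inspector's payoff to Inspect: q·6 + (1−q)·7 = -q + 7
  the inspector's payoff to Skip: q·7 + (1−q)·6 = q + 6
  -q + 7 = q + 6  ⇒  -2q = -1  ⇒  q = 1/2.

q = 1/2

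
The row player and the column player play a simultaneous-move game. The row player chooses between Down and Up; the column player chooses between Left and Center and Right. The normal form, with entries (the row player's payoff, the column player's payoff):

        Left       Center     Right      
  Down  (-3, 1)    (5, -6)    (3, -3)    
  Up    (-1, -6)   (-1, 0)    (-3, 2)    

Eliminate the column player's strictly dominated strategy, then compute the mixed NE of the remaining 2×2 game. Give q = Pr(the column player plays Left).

q = 3/4

The column player's strategy Center is strictly dominated by Right: -3 > -6 and 2 > 0. Eliminate Center.
The row player's indifference between Down and Up determines the column player's mixing probability q:
  the row player's expected payoff from Down: q·(-3) + (1−q)·3 = -6q + 3
  the row player's expected payoff from Up: q·(-1) + (1−q)·(-3) = 2q - 3
  -6q + 3 = 2q - 3  ⇒  -8q = -6  ⇒  q = 3/4.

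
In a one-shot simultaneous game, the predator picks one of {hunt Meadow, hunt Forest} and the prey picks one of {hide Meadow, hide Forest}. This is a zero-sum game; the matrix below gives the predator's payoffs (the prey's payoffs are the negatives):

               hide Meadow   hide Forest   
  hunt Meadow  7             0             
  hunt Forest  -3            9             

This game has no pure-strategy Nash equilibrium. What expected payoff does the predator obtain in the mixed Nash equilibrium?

63/19

For the predator to be willing to mix, the predator must be indifferent between hunt Meadow and hunt Forest, which pins down the prey's mix.
  the predator's payoff to hunt Meadow: q·7 + (1−q)·0 = 7q
  the predator's payoff to hunt Forest: q·(-3) + (1−q)·9 = -12q + 9
  7q = -12q + 9  ⇒  19q = 9  ⇒  q = 9/19.
At equilibrium the predator is indifferent across rows, so the predator's payoff equals the payoff from hunt Meadow: (9/19)·7 + (10/19)·0 = 63/19.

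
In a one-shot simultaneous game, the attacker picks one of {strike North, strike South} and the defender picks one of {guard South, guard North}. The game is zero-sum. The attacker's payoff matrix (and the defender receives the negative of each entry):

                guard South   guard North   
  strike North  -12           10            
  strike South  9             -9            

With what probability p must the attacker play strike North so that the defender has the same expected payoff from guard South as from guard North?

p = 9/20

In a mixed equilibrium the defender is indifferent between guard South and guard North; this condition fixes p.
  the defender's expected payoff from guard South: p·12 + (1−p)·(-9) = 21p - 9
  the defender's expected payoff from guard North: p·(-10) + (1−p)·9 = -19p + 9
  21p - 9 = -19p + 9  ⇒  40p = 18  ⇒  p = 9/20.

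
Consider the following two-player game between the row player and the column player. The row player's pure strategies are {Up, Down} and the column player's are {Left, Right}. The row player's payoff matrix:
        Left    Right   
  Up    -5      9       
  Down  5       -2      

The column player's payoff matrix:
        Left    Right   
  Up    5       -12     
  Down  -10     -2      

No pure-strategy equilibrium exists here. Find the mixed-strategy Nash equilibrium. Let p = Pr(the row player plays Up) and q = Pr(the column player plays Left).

The row player's mix must leave the column player indifferent between Left and Right.
  the column player's payoff to Left: p·5 + (1−p)·(-10) = 15p - 10
  the column player's payoff to Right: p·(-12) + (1−p)·(-2) = -10p - 2
  15p - 10 = -10p - 2  ⇒  25p = 8  ⇒  p = 8/25.
Set the row player's expected payoff from Up equal to that from Down:
  the row player's expected payoff from Up: q·(-5) + (1−q)·9 = -14q + 9
  the row player's expected payoff from Down: q·5 + (1−q)·(-2) = 7q - 2
  -14q + 9 = 7q - 2  ⇒  -21q = -11  ⇒  q = 11/21.

p = 8/25, q = 11/21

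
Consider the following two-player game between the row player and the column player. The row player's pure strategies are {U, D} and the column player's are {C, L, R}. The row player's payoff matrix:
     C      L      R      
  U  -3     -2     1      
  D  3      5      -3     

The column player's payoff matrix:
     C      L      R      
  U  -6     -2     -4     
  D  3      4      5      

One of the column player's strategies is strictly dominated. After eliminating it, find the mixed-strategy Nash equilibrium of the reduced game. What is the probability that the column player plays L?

The column player's strategy C is strictly dominated by R: -4 > -6 and 5 > 3. Eliminate C.
Set the row player's expected payoff from U equal to that from D:
  the row player's payoff from U: q·(-2) + (1−q)·1 = -3q + 1
  the row player's payoff from D: q·5 + (1−q)·(-3) = 8q - 3
  -3q + 1 = 8q - 3  ⇒  -11q = -4  ⇒  q = 4/11.

q = 4/11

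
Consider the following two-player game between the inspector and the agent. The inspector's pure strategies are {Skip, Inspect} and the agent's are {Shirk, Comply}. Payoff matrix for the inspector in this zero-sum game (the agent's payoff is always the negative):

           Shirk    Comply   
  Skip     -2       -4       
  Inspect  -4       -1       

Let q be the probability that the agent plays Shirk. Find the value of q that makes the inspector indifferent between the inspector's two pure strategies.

q = 3/5

The inspector's indifference between Skip and Inspect determines the agent's mixing probability q:
  the inspector's payoff to Skip: q·(-2) + (1−q)·(-4) = 2q - 4
  the inspector's payoff to Inspect: q·(-4) + (1−q)·(-1) = -3q - 1
  2q - 4 = -3q - 1  ⇒  5q = 3  ⇒  q = 3/5.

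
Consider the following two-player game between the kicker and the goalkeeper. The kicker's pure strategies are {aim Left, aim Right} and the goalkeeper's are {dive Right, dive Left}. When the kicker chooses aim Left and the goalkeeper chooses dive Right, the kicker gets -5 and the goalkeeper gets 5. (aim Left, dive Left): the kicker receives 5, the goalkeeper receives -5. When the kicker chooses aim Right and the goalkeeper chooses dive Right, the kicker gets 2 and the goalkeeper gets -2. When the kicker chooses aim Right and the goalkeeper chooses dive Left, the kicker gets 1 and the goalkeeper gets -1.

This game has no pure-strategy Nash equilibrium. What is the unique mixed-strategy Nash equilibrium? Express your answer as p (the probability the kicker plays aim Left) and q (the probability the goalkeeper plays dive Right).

The goalkeeper's indifference between dive Right and dive Left determines the kicker's mixing probability p:
  the goalkeeper's payoff to dive Right: p·5 + (1−p)·(-2) = 7p - 2
  the goalkeeper's payoff to dive Left: p·(-5) + (1−p)·(-1) = -4p - 1
  7p - 2 = -4p - 1  ⇒  11p = 1  ⇒  p = 1/11.
For the kicker to be willing to mix, the kicker must be indifferent between aim Left and aim Right, which pins down the goalkeeper's mix.
  the kicker's payoff from aim Left: q·(-5) + (1−q)·5 = -10q + 5
  the kicker's payoff from aim Right: q·2 + (1−q)·1 = q + 1
  -10q + 5 = q + 1  ⇒  -11q = -4  ⇒  q = 4/11.

p = 1/11, q = 4/11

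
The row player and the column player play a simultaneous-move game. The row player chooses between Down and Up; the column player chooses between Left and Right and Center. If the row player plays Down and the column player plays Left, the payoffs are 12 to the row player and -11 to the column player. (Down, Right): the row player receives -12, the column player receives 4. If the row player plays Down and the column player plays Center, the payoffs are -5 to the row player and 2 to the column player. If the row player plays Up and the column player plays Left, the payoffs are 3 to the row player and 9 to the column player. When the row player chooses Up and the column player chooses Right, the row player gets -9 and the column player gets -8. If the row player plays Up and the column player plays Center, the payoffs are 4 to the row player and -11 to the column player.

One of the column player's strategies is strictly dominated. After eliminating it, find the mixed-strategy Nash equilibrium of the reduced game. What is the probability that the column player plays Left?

q = 1/4

The column player's strategy Center is strictly dominated by Right: 4 > 2 and -8 > -11. Eliminate Center.
For the row player to be willing to mix, the row player must be indifferent between Down and Up, which pins down the column player's mix.
  the row player's payoff to Down: q·12 + (1−q)·(-12) = 24q - 12
  the row player's payoff to Up: q·3 + (1−q)·(-9) = 12q - 9
  24q - 12 = 12q - 9  ⇒  12q = 3  ⇒  q = 1/4.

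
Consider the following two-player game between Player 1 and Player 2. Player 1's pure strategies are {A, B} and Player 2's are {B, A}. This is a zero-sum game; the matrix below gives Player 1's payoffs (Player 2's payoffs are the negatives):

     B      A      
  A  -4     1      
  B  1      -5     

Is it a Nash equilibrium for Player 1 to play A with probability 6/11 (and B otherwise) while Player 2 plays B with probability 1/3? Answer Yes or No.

Given Player 2's mix q = 1/3, Player 1's payoff from A is -2/3 but from B is -3. Player 1 strictly prefers A, so Player 1 would not mix.
So the proposed profile is not a Nash equilibrium.

No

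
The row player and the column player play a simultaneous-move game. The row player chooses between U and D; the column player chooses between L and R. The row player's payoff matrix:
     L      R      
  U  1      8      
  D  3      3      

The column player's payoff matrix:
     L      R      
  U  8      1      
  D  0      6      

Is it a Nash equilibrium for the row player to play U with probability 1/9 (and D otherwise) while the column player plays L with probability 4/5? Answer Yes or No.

Given the row player's mix p = 1/9, the column player's payoff from L is 8/9 but from R is 49/9. The column player strictly prefers R, so the column player would not mix.
So the proposed profile is not a Nash equilibrium.

No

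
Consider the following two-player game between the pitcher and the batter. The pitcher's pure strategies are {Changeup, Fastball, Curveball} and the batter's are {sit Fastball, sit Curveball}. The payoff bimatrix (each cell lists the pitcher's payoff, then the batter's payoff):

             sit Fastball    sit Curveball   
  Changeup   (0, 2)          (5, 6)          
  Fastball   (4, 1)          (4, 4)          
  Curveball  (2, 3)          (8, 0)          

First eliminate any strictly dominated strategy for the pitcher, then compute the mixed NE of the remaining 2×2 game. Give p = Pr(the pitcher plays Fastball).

The pitcher's strategy Changeup is strictly dominated by Curveball: 2 > 0 and 8 > 5. Eliminate Changeup.
The batter's indifference between sit Fastball and sit Curveball determines the pitcher's mixing probability p:
  the batter's expected payoff from sit Fastball: p·1 + (1−p)·3 = -2p + 3
  the batter's expected payoff from sit Curveball: p·4 + (1−p)·0 = 4p
  -2p + 3 = 4p  ⇒  -6p = -3  ⇒  p = 1/2.

p = 1/2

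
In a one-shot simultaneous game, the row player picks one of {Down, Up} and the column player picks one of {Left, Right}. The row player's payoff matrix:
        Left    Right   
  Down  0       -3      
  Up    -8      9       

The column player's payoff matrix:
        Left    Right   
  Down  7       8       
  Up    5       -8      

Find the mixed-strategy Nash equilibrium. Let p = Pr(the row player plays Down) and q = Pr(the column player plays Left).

p = 13/14, q = 3/5

The column player's indifference between Left and Right determines the row player's mixing probability p:
  the column player's payoff from Left: p·7 + (1−p)·5 = 2p + 5
  the column player's payoff from Right: p·8 + (1−p)·(-8) = 16p - 8
  2p + 5 = 16p - 8  ⇒  -14p = -13  ⇒  p = 13/14.
The row player's indifference between Down and Up determines the column player's mixing probability q:
  the row player's expected payoff from Down: q·0 + (1−q)·(-3) = 3q - 3
  the row player's expected payoff from Up: q·(-8) + (1−q)·9 = -17q + 9
  3q - 3 = -17q + 9  ⇒  20q = 12  ⇒  q = 3/5.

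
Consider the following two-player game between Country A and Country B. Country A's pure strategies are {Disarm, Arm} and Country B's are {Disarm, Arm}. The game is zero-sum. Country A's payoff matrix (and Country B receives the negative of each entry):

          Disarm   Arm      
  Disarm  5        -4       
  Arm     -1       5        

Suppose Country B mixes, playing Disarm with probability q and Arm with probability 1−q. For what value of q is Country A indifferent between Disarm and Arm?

For Country A to be willing to mix, Country A must be indifferent between Disarm and Arm, which pins down Country B's mix.
  Country A's payoff to Disarm: q·5 + (1−q)·(-4) = 9q - 4
  Country A's payoff to Arm: q·(-1) + (1−q)·5 = -6q + 5
  9q - 4 = -6q + 5  ⇒  15q = 9  ⇒  q = 3/5.

q = 3/5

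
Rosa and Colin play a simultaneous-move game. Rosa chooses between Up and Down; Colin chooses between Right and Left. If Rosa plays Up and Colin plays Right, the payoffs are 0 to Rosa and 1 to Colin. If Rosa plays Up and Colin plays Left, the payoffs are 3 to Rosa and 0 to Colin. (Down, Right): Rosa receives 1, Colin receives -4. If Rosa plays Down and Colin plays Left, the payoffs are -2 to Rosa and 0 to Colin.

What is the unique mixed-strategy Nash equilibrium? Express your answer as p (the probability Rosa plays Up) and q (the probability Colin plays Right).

p = 4/5, q = 5/6

Rosa's mix must leave Colin indifferent between Right and Left.
  Colin's expected payoff from Right: p·1 + (1−p)·(-4) = 5p - 4
  Colin's expected payoff from Left: p·0 + (1−p)·0 = 0
  5p - 4 = 0  ⇒  5p = 4  ⇒  p = 4/5.
Colin's mix must leave Rosa indifferent between Up and Down.
  Rosa's payoff to Up: q·0 + (1−q)·3 = -3q + 3
  Rosa's payoff to Down: q·1 + (1−q)·(-2) = 3q - 2
  -3q + 3 = 3q - 2  ⇒  -6q = -5  ⇒  q = 5/6.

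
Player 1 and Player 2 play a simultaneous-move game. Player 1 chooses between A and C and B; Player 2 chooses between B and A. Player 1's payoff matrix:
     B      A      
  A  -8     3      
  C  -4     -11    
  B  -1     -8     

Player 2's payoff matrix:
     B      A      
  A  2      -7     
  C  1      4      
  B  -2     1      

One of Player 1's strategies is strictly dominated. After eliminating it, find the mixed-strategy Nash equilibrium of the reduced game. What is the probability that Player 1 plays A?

Player 1's strategy C is strictly dominated by B: -1 > -4 and -8 > -11. Eliminate C.
Set Player 2's expected payoff from B equal to that from A:
  Player 2's payoff from B: p·2 + (1−p)·(-2) = 4p - 2
  Player 2's payoff from A: p·(-7) + (1−p)·1 = -8p + 1
  4p - 2 = -8p + 1  ⇒  12p = 3  ⇒  p = 1/4.

p = 1/4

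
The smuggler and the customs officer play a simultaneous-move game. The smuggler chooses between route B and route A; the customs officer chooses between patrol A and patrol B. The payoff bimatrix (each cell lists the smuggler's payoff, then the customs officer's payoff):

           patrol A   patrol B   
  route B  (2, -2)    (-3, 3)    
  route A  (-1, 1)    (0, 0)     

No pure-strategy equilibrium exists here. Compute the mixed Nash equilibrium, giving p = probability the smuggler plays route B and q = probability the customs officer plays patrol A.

p = 1/6, q = 1/2

In a mixed equilibrium the customs officer is indifferent between patrol A and patrol B; this condition fixes p.
  the customs officer's expected payoff from patrol A: p·(-2) + (1−p)·1 = -3p + 1
  the customs officer's expected payoff from patrol B: p·3 + (1−p)·0 = 3p
  -3p + 1 = 3p  ⇒  -6p = -1  ⇒  p = 1/6.
The customs officer's mix must leave the smuggler indifferent between route B and route A.
  the smuggler's payoff from route B: q·2 + (1−q)·(-3) = 5q - 3
  the smuggler's payoff from route A: q·(-1) + (1−q)·0 = -q
  5q - 3 = -q  ⇒  6q = 3  ⇒  q = 1/2.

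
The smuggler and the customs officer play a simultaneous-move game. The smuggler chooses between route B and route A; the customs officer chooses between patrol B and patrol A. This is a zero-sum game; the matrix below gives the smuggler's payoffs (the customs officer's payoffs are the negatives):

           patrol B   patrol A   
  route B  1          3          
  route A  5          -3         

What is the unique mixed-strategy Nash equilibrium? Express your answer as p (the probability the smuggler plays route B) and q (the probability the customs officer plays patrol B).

p = 4/5, q = 3/5

For the customs officer to be willing to mix, the customs officer must be indifferent between patrol B and patrol A, which pins down the smuggler's mix.
  the customs officer's expected payoff from patrol B: p·(-1) + (1−p)·(-5) = 4p - 5
  the customs officer's expected payoff from patrol A: p·(-3) + (1−p)·3 = -6p + 3
  4p - 5 = -6p + 3  ⇒  10p = 8  ⇒  p = 4/5.
The customs officer's mix must leave the smuggler indifferent between route B and route A.
  the smuggler's expected payoff from route B: q·1 + (1−q)·3 = -2q + 3
  the smuggler's expected payoff from route A: q·5 + (1−q)·(-3) = 8q - 3
  -2q + 3 = 8q - 3  ⇒  -10q = -6  ⇒  q = 3/5.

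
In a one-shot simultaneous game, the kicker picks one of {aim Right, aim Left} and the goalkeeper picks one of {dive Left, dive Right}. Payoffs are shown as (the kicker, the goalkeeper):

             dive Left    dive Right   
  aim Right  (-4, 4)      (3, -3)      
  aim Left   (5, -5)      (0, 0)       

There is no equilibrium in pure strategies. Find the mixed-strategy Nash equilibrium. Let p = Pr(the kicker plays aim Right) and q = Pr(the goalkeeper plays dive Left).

In a mixed equilibrium the goalkeeper is indifferent between dive Left and dive Right; this condition fixes p.
  the goalkeeper's payoff from dive Left: p·4 + (1−p)·(-5) = 9p - 5
  the goalkeeper's payoff from dive Right: p·(-3) + (1−p)·0 = -3p
  9p - 5 = -3p  ⇒  12p = 5  ⇒  p = 5/12.
For the kicker to be willing to mix, the kicker must be indifferent between aim Right and aim Left, which pins down the goalkeeper's mix.
  the kicker's payoff from aim Right: q·(-4) + (1−q)·3 = -7q + 3
  the kicker's payoff from aim Left: q·5 + (1−q)·0 = 5q
  -7q + 3 = 5q  ⇒  -12q = -3  ⇒  q = 1/4.

p = 5/12, q = 1/4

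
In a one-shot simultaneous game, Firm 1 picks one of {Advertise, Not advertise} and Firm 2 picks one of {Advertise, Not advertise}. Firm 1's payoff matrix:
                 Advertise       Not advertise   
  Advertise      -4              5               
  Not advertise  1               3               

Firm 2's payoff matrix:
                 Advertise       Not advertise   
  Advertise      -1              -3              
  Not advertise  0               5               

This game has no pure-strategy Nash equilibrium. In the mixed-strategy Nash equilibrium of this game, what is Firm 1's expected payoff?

17/7

Set Firm 1's expected payoff from Advertise equal to that from Not advertise:
  Firm 1's payoff to Advertise: q·(-4) + (1−q)·5 = -9q + 5
  Firm 1's payoff to Not advertise: q·1 + (1−q)·3 = -2q + 3
  -9q + 5 = -2q + 3  ⇒  -7q = -2  ⇒  q = 2/7.
At equilibrium Firm 1 is indifferent across rows, so Firm 1's payoff equals the payoff from Advertise: (2/7)·(-4) + (5/7)·5 = 17/7.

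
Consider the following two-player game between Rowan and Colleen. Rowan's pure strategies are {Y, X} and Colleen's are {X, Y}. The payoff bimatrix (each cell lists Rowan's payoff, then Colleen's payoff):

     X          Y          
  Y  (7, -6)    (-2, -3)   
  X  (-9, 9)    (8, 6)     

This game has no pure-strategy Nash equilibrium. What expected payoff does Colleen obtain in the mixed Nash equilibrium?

3/2

Rowan's mix must leave Colleen indifferent between X and Y.
  Colleen's payoff from X: p·(-6) + (1−p)·9 = -15p + 9
  Colleen's payoff from Y: p·(-3) + (1−p)·6 = -9p + 6
  -15p + 9 = -9p + 6  ⇒  -6p = -3  ⇒  p = 1/2.
At equilibrium Colleen is indifferent across columns, so Colleen's payoff equals the payoff from X: (1/2)·(-6) + (1/2)·9 = 3/2.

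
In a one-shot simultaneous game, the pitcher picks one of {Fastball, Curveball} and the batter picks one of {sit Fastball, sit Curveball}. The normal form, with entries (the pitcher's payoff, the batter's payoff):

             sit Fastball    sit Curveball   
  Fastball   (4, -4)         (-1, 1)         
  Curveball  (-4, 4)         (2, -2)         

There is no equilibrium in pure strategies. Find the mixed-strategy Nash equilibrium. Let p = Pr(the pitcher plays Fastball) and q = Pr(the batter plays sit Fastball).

p = 6/11, q = 3/11

The pitcher's mix must leave the batter indifferent between sit Fastball and sit Curveball.
  the batter's payoff to sit Fastball: p·(-4) + (1−p)·4 = -8p + 4
  the batter's payoff to sit Curveball: p·1 + (1−p)·(-2) = 3p - 2
  -8p + 4 = 3p - 2  ⇒  -11p = -6  ⇒  p = 6/11.
The pitcher's indifference between Fastball and Curveball determines the batter's mixing probability q:
  the pitcher's payoff from Fastball: q·4 + (1−q)·(-1) = 5q - 1
  the pitcher's payoff from Curveball: q·(-4) + (1−q)·2 = -6q + 2
  5q - 1 = -6q + 2  ⇒  11q = 3  ⇒  q = 3/11.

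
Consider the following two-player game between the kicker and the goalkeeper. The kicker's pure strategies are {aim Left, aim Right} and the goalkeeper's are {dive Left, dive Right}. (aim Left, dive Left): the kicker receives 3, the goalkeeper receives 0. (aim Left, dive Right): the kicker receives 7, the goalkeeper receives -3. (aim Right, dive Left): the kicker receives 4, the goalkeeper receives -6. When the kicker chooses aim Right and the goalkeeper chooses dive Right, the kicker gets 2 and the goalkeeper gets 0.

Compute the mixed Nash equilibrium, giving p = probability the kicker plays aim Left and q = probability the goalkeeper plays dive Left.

p = 2/3, q = 5/6

The kicker's mix must leave the goalkeeper indifferent between dive Left and dive Right.
  the goalkeeper's payoff to dive Left: p·0 + (1−p)·(-6) = 6p - 6
  the goalkeeper's payoff to dive Right: p·(-3) + (1−p)·0 = -3p
  6p - 6 = -3p  ⇒  9p = 6  ⇒  p = 2/3.
In a mixed equilibrium the kicker is indifferent between aim Left and aim Right; this condition fixes q.
  the kicker's expected payoff from aim Left: q·3 + (1−q)·7 = -4q + 7
  the kicker's expected payoff from aim Right: q·4 + (1−q)·2 = 2q + 2
  -4q + 7 = 2q + 2  ⇒  -6q = -5  ⇒  q = 5/6.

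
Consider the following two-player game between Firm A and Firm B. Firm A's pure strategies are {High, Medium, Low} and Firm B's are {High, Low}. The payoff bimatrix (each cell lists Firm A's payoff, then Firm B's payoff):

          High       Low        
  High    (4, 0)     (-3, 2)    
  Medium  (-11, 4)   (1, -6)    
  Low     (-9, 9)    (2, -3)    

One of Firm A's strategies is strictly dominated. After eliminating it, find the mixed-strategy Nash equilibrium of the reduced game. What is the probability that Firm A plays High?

Firm A's strategy Medium is strictly dominated by Low: -9 > -11 and 2 > 1. Eliminate Medium.
In a mixed equilibrium Firm B is indifferent between High and Low; this condition fixes p.
  Firm B's expected payoff from High: p·0 + (1−p)·9 = -9p + 9
  Firm B's expected payoff from Low: p·2 + (1−p)·(-3) = 5p - 3
  -9p + 9 = 5p - 3  ⇒  -14p = -12  ⇒  p = 6/7.

p = 6/7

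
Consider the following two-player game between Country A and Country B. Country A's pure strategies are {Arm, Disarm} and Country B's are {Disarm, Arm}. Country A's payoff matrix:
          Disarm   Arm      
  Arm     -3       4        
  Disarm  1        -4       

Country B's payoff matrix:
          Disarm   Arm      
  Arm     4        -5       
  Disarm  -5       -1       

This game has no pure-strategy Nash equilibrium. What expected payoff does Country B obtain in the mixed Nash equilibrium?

-29/13

In a mixed equilibrium Country B is indifferent between Disarm and Arm; this condition fixes p.
  Country B's expected payoff from Disarm: p·4 + (1−p)·(-5) = 9p - 5
  Country B's expected payoff from Arm: p·(-5) + (1−p)·(-1) = -4p - 1
  9p - 5 = -4p - 1  ⇒  13p = 4  ⇒  p = 4/13.
At equilibrium Country B is indifferent across columns, so Country B's payoff equals the payoff from Disarm: (4/13)·4 + (9/13)·(-5) = -29/13.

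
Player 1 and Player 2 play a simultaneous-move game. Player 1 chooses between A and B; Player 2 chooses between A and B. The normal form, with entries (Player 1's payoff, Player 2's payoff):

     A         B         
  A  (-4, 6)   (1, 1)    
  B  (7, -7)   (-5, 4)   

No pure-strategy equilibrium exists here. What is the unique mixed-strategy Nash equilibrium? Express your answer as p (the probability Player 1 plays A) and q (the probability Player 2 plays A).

In a mixed equilibrium Player 2 is indifferent between A and B; this condition fixes p.
  Player 2's payoff to A: p·6 + (1−p)·(-7) = 13p - 7
  Player 2's payoff to B: p·1 + (1−p)·4 = -3p + 4
  13p - 7 = -3p + 4  ⇒  16p = 11  ⇒  p = 11/16.
Player 1's indifference between A and B determines Player 2's mixing probability q:
  Player 1's expected payoff from A: q·(-4) + (1−q)·1 = -5q + 1
  Player 1's expected payoff from B: q·7 + (1−q)·(-5) = 12q - 5
  -5q + 1 = 12q - 5  ⇒  -17q = -6  ⇒  q = 6/17.

p = 11/16, q = 6/17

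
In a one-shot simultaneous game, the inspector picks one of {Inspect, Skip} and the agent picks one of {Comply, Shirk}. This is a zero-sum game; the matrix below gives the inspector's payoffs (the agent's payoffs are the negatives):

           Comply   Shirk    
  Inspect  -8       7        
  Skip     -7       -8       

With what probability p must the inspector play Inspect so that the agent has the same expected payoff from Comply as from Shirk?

The agent's indifference between Comply and Shirk determines the inspector's mixing probability p:
  the agent's payoff from Comply: p·8 + (1−p)·7 = p + 7
  the agent's payoff from Shirk: p·(-7) + (1−p)·8 = -15p + 8
  p + 7 = -15p + 8  ⇒  16p = 1  ⇒  p = 1/16.

p = 1/16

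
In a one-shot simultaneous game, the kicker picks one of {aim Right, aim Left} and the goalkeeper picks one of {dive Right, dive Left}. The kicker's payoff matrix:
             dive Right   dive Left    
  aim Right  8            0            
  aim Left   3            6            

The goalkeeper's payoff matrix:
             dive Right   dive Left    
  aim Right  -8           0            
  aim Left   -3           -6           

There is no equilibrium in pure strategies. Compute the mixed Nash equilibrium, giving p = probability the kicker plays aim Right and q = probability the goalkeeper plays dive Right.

The goalkeeper's indifference between dive Right and dive Left determines the kicker's mixing probability p:
  the goalkeeper's expected payoff from dive Right: p·(-8) + (1−p)·(-3) = -5p - 3
  the goalkeeper's expected payoff from dive Left: p·0 + (1−p)·(-6) = 6p - 6
  -5p - 3 = 6p - 6  ⇒  -11p = -3  ⇒  p = 3/11.
The kicker's indifference between aim Right and aim Left determines the goalkeeper's mixing probability q:
  the kicker's payoff to aim Right: q·8 + (1−q)·0 = 8q
  the kicker's payoff to aim Left: q·3 + (1−q)·6 = -3q + 6
  8q = -3q + 6  ⇒  11q = 6  ⇒  q = 6/11.

p = 3/11, q = 6/11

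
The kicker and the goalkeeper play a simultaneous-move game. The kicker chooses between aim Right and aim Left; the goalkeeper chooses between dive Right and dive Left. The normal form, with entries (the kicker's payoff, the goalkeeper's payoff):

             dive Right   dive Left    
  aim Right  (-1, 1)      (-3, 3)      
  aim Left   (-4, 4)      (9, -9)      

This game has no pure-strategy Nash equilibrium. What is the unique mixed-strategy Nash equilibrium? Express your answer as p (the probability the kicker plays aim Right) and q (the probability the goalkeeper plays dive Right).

The goalkeeper's indifference between dive Right and dive Left determines the kicker's mixing probability p:
  the goalkeeper's expected payoff from dive Right: p·1 + (1−p)·4 = -3p + 4
  the goalkeeper's expected payoff from dive Left: p·3 + (1−p)·(-9) = 12p - 9
  -3p + 4 = 12p - 9  ⇒  -15p = -13  ⇒  p = 13/15.
The goalkeeper's mix must leave the kicker indifferent between aim Right and aim Left.
  the kicker's payoff from aim Right: q·(-1) + (1−q)·(-3) = 2q - 3
  the kicker's payoff from aim Left: q·(-4) + (1−q)·9 = -13q + 9
  2q - 3 = -13q + 9  ⇒  15q = 12  ⇒  q = 4/5.

p = 13/15, q = 4/5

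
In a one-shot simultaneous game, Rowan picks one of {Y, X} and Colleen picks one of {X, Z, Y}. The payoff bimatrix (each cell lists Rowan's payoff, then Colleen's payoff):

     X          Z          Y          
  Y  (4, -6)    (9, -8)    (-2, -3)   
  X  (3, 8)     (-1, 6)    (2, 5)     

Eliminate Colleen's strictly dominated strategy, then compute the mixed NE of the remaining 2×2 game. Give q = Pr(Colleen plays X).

Colleen's strategy Z is strictly dominated by X: -6 > -8 and 8 > 6. Eliminate Z.
For Rowan to be willing to mix, Rowan must be indifferent between Y and X, which pins down Colleen's mix.
  Rowan's expected payoff from Y: q·4 + (1−q)·(-2) = 6q - 2
  Rowan's expected payoff from X: q·3 + (1−q)·2 = q + 2
  6q - 2 = q + 2  ⇒  5q = 4  ⇒  q = 4/5.

q = 4/5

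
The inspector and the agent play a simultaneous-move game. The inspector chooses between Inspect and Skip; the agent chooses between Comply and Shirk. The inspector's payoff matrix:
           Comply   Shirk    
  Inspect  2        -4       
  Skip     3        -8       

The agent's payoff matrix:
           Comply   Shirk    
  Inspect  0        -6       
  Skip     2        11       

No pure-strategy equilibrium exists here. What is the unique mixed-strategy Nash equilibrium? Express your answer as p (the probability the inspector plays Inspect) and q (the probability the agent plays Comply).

p = 3/5, q = 4/5

For the agent to be willing to mix, the agent must be indifferent between Comply and Shirk, which pins down the inspector's mix.
  the agent's payoff to Comply: p·0 + (1−p)·2 = -2p + 2
  the agent's payoff to Shirk: p·(-6) + (1−p)·11 = -17p + 11
  -2p + 2 = -17p + 11  ⇒  15p = 9  ⇒  p = 3/5.
In a mixed equilibrium the inspector is indifferent between Inspect and Skip; this condition fixes q.
  the inspector's payoff from Inspect: q·2 + (1−q)·(-4) = 6q - 4
  the inspector's payoff from Skip: q·3 + (1−q)·(-8) = 11q - 8
  6q - 4 = 11q - 8  ⇒  -5q = -4  ⇒  q = 4/5.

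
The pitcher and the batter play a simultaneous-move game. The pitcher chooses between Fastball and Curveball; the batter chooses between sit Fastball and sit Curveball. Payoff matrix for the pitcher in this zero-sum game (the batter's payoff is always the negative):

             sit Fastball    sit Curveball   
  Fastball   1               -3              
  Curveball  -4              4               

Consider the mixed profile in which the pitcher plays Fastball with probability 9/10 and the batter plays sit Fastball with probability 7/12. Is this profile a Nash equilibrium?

No

Given the pitcher's mix p = 9/10, the batter's payoff from sit Fastball is -1/2 but from sit Curveball is 23/10. The batter strictly prefers sit Curveball, so the batter would not mix.
So the proposed profile is not a Nash equilibrium.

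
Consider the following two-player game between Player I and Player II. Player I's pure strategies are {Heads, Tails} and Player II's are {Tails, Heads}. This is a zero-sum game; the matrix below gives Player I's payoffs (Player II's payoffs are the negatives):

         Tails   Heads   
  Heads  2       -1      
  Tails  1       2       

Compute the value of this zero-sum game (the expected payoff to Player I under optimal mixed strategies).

Player II's mix must leave Player I indifferent between Heads and Tails.
  Player I's payoff from Heads: q·2 + (1−q)·(-1) = 3q - 1
  Player I's payoff from Tails: q·1 + (1−q)·2 = -q + 2
  3q - 1 = -q + 2  ⇒  4q = 3  ⇒  q = 3/4.
The value is Player I's expected payoff against this mix (using Heads): (3/4)·2 + (1/4)·(-1) = 5/4.

v = 5/4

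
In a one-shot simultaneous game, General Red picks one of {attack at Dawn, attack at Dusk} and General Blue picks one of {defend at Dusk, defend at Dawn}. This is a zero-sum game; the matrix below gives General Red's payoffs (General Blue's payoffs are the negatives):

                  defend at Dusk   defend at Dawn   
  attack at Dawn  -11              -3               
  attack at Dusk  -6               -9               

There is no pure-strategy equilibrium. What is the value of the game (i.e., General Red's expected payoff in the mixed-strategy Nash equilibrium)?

v = -81/11

Set General Red's expected payoff from attack at Dawn equal to that from attack at Dusk:
  General Red's expected payoff from attack at Dawn: q·(-11) + (1−q)·(-3) = -8q - 3
  General Red's expected payoff from attack at Dusk: q·(-6) + (1−q)·(-9) = 3q - 9
  -8q - 3 = 3q - 9  ⇒  -11q = -6  ⇒  q = 6/11.
The value is General Red's expected payoff against this mix (using attack at Dawn): (6/11)·(-11) + (5/11)·(-3) = -81/11.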